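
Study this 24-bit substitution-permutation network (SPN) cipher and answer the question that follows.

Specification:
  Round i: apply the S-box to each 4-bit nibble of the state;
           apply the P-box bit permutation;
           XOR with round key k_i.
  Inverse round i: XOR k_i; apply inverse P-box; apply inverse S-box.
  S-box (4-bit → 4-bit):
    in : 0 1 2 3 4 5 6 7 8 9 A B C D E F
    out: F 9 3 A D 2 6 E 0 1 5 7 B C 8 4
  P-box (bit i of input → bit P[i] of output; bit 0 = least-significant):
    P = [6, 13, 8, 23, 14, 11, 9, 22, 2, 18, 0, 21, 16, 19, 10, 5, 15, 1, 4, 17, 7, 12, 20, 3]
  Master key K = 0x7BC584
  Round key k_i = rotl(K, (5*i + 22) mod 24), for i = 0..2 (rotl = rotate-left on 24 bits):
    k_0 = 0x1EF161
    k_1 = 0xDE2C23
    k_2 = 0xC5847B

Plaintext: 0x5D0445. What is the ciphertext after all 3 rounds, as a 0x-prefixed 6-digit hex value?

s_0 = plaintext = 0x5D0445
s_1 = Round(s_0, k_0) = 0x758754
s_2 = Round(s_1, k_1) = 0x6A3568
s_3 = Round(s_2, k_2) = 0xD91E4B

0xD91E4B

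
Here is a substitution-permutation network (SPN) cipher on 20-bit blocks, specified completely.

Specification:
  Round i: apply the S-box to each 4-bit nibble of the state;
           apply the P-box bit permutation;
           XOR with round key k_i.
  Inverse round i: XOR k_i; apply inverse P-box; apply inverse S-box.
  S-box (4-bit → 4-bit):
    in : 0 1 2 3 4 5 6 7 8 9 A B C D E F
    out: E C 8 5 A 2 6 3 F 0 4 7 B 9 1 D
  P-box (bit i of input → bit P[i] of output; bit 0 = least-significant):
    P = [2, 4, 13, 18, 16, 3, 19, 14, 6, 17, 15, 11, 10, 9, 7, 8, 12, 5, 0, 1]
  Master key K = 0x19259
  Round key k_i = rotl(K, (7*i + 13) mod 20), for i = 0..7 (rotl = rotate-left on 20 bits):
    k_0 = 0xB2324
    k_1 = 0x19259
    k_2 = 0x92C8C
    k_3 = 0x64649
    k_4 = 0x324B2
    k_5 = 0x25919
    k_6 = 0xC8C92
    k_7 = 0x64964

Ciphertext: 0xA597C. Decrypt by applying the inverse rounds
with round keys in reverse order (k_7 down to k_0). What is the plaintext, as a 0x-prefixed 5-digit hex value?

s_0 = ciphertext = 0xA597C
s_1 = InvRound(s_0, k_7) = 0xE9964
s_2 = InvRound(s_1, k_6) = 0xCF797
s_3 = InvRound(s_2, k_5) = 0x2B06F
s_4 = InvRound(s_3, k_4) = 0x33377
s_5 = InvRound(s_4, k_3) = 0xCD9C8
s_6 = InvRound(s_5, k_2) = 0xED3DF
s_7 = InvRound(s_6, k_1) = 0x215FD
s_8 = InvRound(s_7, k_0) = 0x3BEB6

0x3BEB6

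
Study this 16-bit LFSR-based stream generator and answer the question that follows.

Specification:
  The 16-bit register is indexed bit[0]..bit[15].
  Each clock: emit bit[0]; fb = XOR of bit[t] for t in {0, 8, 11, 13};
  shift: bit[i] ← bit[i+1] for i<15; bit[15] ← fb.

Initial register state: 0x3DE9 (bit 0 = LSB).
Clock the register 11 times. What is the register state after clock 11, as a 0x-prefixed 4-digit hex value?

0x7047

reg_0 = 0x3DE9
clock 1: out=1, reg = 0x1EF4
clock 2: out=0, reg = 0x8F7A
clock 3: out=0, reg = 0x47BD
clock 4: out=1, reg = 0x23DE
clock 5: out=0, reg = 0x11EF
clock 6: out=1, reg = 0x08F7
clock 7: out=1, reg = 0x047B
clock 8: out=1, reg = 0x823D
clock 9: out=1, reg = 0xC11E
clock 10: out=0, reg = 0xE08F
clock 11: out=1, reg = 0x7047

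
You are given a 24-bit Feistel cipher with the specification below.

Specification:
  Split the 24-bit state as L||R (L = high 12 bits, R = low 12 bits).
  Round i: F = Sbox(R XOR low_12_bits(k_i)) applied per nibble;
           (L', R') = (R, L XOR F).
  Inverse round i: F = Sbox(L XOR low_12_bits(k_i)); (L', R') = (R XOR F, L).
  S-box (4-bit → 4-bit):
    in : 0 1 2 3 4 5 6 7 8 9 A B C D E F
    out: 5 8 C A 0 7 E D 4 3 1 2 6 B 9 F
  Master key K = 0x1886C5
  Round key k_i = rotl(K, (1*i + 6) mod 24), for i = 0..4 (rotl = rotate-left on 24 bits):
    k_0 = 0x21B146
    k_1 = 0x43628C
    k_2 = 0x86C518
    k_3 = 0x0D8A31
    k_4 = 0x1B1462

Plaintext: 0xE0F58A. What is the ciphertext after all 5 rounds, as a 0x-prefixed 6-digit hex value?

0x242EFB

s_0 = plaintext = 0xE0F58A
s_1 = Round(s_0, k_0) = 0x58AE69
s_2 = Round(s_1, k_1) = 0xE6931D
s_3 = Round(s_2, k_2) = 0x31D03E
s_4 = Round(s_3, k_3) = 0x03E242
s_5 = Round(s_4, k_4) = 0x242EFB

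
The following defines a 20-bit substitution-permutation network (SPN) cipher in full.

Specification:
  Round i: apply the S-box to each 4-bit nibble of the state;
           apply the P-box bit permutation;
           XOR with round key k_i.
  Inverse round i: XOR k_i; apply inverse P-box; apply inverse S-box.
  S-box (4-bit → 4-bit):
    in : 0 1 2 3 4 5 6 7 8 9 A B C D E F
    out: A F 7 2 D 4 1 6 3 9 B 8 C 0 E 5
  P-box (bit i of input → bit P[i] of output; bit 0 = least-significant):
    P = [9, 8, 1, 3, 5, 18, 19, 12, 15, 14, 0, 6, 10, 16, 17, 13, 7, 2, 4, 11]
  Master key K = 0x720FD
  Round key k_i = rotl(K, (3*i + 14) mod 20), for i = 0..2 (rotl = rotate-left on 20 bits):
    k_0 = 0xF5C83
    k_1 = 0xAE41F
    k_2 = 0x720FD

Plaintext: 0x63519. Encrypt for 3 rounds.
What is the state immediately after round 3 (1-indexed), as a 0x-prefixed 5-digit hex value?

0xA7F6F

s_0 = plaintext = 0x63519
s_1 = Round(s_0, k_0) = 0x24E2A
s_2 = Round(s_1, k_1) = 0x483E2
s_3 = Round(s_2, k_2) = 0xA7F6F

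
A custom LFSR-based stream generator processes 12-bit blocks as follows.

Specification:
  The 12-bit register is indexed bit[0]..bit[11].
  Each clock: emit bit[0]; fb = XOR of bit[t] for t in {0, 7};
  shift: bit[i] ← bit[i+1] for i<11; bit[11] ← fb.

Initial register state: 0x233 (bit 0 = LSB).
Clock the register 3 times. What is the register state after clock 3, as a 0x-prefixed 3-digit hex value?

reg_0 = 0x233
clock 1: out=1, reg = 0x919
clock 2: out=1, reg = 0xC8C
clock 3: out=0, reg = 0xE46

0xE46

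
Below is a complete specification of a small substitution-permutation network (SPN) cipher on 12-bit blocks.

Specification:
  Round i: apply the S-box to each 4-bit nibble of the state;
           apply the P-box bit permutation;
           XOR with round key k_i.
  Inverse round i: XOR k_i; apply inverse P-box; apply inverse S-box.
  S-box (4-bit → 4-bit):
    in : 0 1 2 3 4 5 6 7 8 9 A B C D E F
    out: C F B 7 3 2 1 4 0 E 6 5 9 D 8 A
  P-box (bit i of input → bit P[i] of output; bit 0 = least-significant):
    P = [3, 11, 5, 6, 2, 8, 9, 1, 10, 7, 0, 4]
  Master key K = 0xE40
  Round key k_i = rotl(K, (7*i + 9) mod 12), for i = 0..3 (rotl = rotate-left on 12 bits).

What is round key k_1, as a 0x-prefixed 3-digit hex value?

K = 0xE40
k_0 = rotl(K, (7*0+9) mod 12) = rotl(K, 9) = 0x1C8
k_1 = rotl(K, (7*1+9) mod 12) = rotl(K, 4) = 0x40E

0x40E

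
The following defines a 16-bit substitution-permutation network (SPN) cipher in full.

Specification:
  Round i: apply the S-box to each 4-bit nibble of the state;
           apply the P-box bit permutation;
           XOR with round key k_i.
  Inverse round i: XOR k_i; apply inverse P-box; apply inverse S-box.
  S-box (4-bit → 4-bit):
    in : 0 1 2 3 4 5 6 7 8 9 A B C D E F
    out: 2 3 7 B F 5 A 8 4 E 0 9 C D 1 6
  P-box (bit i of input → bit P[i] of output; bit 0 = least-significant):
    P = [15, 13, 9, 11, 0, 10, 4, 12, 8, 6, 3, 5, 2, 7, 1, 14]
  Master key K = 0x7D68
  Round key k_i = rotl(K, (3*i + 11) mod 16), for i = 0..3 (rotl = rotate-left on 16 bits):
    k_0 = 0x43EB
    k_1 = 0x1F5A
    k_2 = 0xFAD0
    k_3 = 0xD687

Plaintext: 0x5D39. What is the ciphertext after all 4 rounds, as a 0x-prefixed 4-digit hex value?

0x8D38

s_0 = plaintext = 0x5D39
s_1 = Round(s_0, k_0) = 0x7CC4
s_2 = Round(s_1, k_1) = 0xE562
s_3 = Round(s_2, k_2) = 0x4DDC
s_4 = Round(s_3, k_3) = 0x8D38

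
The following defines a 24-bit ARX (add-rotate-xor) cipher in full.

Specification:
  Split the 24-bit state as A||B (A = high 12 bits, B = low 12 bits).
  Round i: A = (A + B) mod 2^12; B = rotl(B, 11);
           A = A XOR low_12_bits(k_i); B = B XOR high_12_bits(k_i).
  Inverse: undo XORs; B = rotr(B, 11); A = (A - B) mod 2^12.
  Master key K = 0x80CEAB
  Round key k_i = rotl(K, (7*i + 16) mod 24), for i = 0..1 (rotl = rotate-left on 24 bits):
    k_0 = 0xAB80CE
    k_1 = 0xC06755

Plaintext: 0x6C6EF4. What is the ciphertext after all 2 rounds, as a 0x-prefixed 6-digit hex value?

0x463AE7

s_0 = plaintext = 0x6C6EF4
s_1 = Round(s_0, k_0) = 0x574DC2
s_2 = Round(s_1, k_1) = 0x463AE7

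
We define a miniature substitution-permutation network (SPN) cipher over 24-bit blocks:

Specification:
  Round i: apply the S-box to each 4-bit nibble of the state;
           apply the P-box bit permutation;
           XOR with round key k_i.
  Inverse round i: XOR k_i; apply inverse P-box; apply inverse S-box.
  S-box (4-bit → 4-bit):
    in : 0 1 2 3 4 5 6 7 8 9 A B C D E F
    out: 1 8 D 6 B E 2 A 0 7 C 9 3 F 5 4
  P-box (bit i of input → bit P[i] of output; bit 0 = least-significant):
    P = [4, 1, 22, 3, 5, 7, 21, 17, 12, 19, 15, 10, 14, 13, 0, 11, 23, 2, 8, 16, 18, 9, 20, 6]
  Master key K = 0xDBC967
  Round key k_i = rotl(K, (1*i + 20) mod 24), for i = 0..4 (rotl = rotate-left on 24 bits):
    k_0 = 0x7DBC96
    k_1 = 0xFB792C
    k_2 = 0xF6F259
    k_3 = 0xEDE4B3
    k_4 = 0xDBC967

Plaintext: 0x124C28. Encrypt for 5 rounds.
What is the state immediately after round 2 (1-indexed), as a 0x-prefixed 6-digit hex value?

s_0 = plaintext = 0x124C28
s_1 = Round(s_0, k_0) = 0xD6C5F6
s_2 = Round(s_1, k_1) = 0xC79F6A
s_3 = Round(s_2, k_2) = 0xB310D4
s_4 = Round(s_3, k_3) = 0xCBFD4D
s_5 = Round(s_4, k_4) = 0x145FDC

0xC79F6A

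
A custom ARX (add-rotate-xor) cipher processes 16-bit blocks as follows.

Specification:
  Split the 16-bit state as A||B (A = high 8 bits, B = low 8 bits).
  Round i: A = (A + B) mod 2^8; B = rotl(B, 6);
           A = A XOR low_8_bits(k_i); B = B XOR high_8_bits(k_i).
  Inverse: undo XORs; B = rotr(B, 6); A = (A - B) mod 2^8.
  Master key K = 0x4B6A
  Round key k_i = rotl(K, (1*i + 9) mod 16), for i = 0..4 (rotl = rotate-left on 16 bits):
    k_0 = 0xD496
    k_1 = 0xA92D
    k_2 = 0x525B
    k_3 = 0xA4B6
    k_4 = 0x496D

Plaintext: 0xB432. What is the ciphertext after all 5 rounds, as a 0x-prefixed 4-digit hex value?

s_0 = plaintext = 0xB432
s_1 = Round(s_0, k_0) = 0x7058
s_2 = Round(s_1, k_1) = 0xE5BF
s_3 = Round(s_2, k_2) = 0xFFBD
s_4 = Round(s_3, k_3) = 0x0ACB
s_5 = Round(s_4, k_4) = 0xB8BB

0xB8BB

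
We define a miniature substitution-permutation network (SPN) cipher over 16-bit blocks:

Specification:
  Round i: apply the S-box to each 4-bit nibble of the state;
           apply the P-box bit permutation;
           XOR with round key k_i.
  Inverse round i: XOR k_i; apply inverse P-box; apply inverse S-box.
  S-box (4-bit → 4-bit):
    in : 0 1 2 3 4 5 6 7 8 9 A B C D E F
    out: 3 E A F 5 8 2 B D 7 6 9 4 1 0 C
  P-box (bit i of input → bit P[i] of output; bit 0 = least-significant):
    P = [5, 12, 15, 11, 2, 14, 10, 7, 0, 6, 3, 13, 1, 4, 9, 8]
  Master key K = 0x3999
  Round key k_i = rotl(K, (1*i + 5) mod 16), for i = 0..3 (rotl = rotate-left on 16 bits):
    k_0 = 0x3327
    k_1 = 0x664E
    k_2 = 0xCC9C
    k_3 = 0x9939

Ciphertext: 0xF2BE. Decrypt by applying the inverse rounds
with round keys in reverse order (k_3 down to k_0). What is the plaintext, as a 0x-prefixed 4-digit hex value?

s_0 = ciphertext = 0xF2BE
s_1 = InvRound(s_0, k_3) = 0x8B75
s_2 = InvRound(s_1, k_2) = 0xF91D
s_3 = InvRound(s_2, k_1) = 0x30C1
s_4 = InvRound(s_3, k_0) = 0x86BD

0x86BD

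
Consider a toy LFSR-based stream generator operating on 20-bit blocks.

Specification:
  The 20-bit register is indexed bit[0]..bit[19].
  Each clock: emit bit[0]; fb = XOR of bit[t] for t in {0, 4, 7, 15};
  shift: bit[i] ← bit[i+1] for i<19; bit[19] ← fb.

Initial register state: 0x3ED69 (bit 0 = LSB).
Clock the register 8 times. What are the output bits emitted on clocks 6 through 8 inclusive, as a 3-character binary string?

reg_0 = 0x3ED69
clock 1: out=1, reg = 0x1F6B4
clock 2: out=0, reg = 0x8FB5A
clock 3: out=0, reg = 0x47DAD
clock 4: out=1, reg = 0x23ED6
clock 5: out=0, reg = 0x11F6B
clock 6: out=1, reg = 0x88FB5
clock 7: out=1, reg = 0x447DA
clock 8: out=0, reg = 0x223ED

110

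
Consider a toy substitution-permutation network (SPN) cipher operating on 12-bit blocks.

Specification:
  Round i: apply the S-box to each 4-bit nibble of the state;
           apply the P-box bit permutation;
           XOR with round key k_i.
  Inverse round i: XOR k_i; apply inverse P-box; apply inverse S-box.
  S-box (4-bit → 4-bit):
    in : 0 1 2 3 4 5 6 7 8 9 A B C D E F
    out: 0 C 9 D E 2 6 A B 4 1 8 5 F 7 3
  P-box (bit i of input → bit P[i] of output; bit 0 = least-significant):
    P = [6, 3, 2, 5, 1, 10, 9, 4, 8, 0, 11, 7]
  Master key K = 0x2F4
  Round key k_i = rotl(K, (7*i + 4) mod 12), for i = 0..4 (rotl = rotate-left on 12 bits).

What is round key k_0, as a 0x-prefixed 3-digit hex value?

0xF42

K = 0x2F4
k_0 = rotl(K, (7*0+4) mod 12) = rotl(K, 4) = 0xF42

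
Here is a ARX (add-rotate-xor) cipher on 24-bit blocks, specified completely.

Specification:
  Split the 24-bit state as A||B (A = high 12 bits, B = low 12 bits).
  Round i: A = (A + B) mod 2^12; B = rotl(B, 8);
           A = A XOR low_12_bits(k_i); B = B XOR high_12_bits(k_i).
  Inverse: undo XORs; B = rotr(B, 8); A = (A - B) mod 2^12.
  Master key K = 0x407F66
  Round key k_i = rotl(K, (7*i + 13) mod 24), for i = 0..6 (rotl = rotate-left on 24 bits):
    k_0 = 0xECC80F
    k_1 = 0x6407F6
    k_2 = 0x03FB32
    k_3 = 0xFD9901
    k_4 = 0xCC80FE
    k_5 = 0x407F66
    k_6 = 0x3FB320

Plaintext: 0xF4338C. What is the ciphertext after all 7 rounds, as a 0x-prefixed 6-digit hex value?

s_0 = plaintext = 0xF4338C
s_1 = Round(s_0, k_0) = 0xAC02F4
s_2 = Round(s_1, k_1) = 0xA4226F
s_3 = Round(s_2, k_2) = 0x783F19
s_4 = Round(s_3, k_3) = 0xF9D628
s_5 = Round(s_4, k_4) = 0x53B4AA
s_6 = Round(s_5, k_5) = 0x683E4D
s_7 = Round(s_6, k_6) = 0x7F0E1F

0x7F0E1F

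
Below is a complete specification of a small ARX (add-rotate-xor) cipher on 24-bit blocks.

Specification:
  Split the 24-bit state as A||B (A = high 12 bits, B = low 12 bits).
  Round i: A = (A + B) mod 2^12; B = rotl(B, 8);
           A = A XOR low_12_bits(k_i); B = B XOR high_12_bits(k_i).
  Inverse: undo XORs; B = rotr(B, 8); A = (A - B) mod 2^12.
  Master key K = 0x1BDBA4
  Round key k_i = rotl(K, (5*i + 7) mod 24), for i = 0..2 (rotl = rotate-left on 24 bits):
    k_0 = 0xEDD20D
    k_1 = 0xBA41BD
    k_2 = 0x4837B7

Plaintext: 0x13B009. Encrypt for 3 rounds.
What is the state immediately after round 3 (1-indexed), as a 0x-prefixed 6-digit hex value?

0x6C3DEE

s_0 = plaintext = 0x13B009
s_1 = Round(s_0, k_0) = 0x3497DD
s_2 = Round(s_1, k_1) = 0xA9B6D9
s_3 = Round(s_2, k_2) = 0x6C3DEE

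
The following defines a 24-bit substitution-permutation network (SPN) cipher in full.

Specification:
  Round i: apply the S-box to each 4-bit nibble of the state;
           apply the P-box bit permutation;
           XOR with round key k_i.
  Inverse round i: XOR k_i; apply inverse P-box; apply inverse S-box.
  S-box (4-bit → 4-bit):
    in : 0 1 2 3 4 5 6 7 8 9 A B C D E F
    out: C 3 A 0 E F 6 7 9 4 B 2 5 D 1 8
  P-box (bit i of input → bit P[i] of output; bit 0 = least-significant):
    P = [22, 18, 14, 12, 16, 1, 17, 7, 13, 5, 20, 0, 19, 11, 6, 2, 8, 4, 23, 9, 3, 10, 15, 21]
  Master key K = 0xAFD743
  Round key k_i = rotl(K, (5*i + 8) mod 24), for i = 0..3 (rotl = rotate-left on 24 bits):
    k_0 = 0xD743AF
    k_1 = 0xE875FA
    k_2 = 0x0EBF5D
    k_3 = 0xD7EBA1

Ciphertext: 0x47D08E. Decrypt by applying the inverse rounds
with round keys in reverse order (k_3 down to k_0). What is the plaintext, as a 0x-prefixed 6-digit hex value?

s_0 = ciphertext = 0x47D08E
s_1 = InvRound(s_0, k_3) = 0xED25BF
s_2 = InvRound(s_1, k_2) = 0x006B58
s_3 = InvRound(s_2, k_1) = 0x201B28
s_4 = InvRound(s_3, k_0) = 0xF92055

0xF92055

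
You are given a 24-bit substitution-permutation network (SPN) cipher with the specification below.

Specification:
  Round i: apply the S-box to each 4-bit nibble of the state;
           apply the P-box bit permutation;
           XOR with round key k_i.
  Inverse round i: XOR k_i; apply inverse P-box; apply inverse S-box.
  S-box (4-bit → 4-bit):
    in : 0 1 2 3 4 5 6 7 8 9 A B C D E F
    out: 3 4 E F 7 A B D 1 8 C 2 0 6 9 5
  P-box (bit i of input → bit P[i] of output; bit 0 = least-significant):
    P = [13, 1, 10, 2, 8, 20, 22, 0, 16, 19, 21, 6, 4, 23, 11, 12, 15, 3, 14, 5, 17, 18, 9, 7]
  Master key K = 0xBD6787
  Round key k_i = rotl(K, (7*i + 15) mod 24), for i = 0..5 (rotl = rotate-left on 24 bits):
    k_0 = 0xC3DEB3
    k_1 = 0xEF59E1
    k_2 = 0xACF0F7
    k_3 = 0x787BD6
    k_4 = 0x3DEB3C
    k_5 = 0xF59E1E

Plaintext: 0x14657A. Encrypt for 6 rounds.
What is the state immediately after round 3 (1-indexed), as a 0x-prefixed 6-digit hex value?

0xBBE847

s_0 = plaintext = 0x14657A
s_1 = Round(s_0, k_0) = 0x0B09EE
s_2 = Round(s_1, k_1) = 0x6978BC
s_3 = Round(s_2, k_2) = 0xBBE847
s_4 = Round(s_3, k_3) = 0x2D4ECA
s_5 = Round(s_4, k_4) = 0xB8A5E0
s_6 = Round(s_5, k_5) = 0xF9275D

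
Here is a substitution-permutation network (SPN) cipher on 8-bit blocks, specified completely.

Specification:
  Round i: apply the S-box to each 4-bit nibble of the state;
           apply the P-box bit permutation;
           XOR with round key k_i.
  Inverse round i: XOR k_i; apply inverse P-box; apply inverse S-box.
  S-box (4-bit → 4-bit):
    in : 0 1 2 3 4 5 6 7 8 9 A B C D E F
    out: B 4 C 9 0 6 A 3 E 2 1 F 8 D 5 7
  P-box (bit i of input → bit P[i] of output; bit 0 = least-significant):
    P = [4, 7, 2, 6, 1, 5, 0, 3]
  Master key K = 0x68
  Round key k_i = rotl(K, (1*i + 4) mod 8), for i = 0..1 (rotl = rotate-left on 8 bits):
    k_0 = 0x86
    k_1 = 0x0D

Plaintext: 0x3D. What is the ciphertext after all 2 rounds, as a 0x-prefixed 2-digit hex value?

s_0 = plaintext = 0x3D
s_1 = Round(s_0, k_0) = 0xD8
s_2 = Round(s_1, k_1) = 0xC2

0xC2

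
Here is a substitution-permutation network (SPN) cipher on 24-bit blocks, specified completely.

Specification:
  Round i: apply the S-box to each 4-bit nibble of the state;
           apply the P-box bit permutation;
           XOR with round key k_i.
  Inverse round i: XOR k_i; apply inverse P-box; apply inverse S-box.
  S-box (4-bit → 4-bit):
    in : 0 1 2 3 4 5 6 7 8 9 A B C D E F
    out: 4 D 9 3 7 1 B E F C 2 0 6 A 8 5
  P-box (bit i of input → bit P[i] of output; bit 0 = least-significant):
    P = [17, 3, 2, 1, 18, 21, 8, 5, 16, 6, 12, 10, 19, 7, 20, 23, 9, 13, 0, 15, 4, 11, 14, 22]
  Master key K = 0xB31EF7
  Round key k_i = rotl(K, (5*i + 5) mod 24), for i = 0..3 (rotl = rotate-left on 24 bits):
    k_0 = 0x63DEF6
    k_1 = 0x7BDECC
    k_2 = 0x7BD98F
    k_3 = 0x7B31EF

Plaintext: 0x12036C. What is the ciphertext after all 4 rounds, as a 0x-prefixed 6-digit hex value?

0x50B34C

s_0 = plaintext = 0x12036C
s_1 = Round(s_0, k_0) = 0x161C8A
s_2 = Round(s_1, k_1) = 0x872DB4
s_3 = Round(s_2, k_2) = 0xB135D2
s_4 = Round(s_3, k_3) = 0x50B34C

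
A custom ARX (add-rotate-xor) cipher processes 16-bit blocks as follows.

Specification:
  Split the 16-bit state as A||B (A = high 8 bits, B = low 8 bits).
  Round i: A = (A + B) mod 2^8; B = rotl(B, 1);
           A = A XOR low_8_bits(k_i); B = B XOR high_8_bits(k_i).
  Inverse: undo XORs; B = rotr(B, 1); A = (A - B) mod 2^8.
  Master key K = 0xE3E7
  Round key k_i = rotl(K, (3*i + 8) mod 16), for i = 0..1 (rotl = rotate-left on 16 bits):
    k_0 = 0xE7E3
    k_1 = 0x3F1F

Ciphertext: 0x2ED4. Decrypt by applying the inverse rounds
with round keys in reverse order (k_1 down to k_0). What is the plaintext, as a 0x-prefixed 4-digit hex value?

s_0 = ciphertext = 0x2ED4
s_1 = InvRound(s_0, k_1) = 0x3CF5
s_2 = InvRound(s_1, k_0) = 0xD609

0xD609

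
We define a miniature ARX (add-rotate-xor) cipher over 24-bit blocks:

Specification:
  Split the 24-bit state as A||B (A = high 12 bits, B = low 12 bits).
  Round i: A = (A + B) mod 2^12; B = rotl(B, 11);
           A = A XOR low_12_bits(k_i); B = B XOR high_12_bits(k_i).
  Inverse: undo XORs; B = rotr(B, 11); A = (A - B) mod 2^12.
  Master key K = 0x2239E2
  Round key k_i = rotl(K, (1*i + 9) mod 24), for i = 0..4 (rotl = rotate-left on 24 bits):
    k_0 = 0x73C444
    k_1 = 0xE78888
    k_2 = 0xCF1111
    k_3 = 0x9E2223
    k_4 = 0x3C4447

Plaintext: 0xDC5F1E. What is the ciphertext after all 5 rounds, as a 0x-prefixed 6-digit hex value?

s_0 = plaintext = 0xDC5F1E
s_1 = Round(s_0, k_0) = 0x8A70B3
s_2 = Round(s_1, k_1) = 0x1D2621
s_3 = Round(s_2, k_2) = 0x6E27E1
s_4 = Round(s_3, k_3) = 0xCE0212
s_5 = Round(s_4, k_4) = 0xAB52CD

0xAB52CD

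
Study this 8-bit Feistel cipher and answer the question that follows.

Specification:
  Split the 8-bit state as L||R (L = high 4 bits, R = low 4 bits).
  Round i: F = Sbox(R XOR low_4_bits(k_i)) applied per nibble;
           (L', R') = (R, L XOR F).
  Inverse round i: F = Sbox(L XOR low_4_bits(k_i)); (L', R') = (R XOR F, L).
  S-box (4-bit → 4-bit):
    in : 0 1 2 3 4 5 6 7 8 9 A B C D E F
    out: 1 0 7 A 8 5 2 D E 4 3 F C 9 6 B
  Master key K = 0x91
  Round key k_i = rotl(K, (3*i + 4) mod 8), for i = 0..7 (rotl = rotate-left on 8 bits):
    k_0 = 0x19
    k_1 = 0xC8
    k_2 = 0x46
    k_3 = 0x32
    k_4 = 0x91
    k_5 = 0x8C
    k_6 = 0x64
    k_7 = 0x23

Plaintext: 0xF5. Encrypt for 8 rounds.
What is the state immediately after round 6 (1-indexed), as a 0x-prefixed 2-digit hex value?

0x8B

s_0 = plaintext = 0xF5
s_1 = Round(s_0, k_0) = 0x53
s_2 = Round(s_1, k_1) = 0x3A
s_3 = Round(s_2, k_2) = 0xAF
s_4 = Round(s_3, k_3) = 0xF3
s_5 = Round(s_4, k_4) = 0x38
s_6 = Round(s_5, k_5) = 0x8B
s_7 = Round(s_6, k_6) = 0xB3
s_8 = Round(s_7, k_7) = 0x3A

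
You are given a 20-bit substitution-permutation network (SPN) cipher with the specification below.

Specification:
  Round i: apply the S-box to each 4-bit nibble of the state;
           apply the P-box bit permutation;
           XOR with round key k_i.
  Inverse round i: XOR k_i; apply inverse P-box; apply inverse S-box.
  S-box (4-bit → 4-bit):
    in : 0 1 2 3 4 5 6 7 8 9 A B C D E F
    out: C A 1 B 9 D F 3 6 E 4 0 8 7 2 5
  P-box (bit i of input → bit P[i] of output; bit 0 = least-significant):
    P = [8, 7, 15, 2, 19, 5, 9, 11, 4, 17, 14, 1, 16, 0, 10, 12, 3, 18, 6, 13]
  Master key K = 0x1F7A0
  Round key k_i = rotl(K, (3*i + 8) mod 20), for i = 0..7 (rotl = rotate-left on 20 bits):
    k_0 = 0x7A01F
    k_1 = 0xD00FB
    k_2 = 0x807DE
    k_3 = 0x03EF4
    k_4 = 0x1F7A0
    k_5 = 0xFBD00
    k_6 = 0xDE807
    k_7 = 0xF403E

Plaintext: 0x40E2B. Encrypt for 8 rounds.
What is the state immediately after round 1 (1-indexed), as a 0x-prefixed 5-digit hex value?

s_0 = plaintext = 0x40E2B
s_1 = Round(s_0, k_0) = 0xD9417
s_2 = Round(s_1, k_1) = 0x91D00
s_3 = Round(s_2, k_2) = 0xEFD8B
s_4 = Round(s_3, k_3) = 0x778C4
s_5 = Round(s_4, k_4) = 0x6BEAD
s_6 = Round(s_5, k_5) = 0x91EC8
s_7 = Round(s_6, k_6) = 0xB50C6
s_8 = Round(s_7, k_7) = 0xE9DB8

0xD9417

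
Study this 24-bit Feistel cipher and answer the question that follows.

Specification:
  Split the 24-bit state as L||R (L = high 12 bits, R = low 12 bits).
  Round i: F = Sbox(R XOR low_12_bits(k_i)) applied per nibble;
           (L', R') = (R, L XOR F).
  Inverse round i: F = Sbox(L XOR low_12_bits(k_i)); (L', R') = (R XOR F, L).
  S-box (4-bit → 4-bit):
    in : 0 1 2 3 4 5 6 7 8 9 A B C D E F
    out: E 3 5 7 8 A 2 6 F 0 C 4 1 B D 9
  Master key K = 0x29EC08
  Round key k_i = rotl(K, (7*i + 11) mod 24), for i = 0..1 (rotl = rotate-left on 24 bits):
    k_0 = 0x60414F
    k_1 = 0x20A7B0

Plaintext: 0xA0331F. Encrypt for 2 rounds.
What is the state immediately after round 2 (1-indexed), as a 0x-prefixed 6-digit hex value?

0xFADC24

s_0 = plaintext = 0xA0331F
s_1 = Round(s_0, k_0) = 0x31FFAD
s_2 = Round(s_1, k_1) = 0xFADC24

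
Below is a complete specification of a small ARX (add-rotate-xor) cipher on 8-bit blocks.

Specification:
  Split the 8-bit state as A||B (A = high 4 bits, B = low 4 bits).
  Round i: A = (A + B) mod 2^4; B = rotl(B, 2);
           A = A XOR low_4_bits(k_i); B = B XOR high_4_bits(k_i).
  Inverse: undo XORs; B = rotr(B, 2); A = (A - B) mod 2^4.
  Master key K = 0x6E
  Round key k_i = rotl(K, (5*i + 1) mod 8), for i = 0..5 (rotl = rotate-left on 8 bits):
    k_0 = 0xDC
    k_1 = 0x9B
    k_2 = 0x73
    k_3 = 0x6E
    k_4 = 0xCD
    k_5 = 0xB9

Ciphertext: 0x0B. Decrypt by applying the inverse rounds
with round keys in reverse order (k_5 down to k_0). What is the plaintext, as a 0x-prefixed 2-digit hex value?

0x46

s_0 = ciphertext = 0x0B
s_1 = InvRound(s_0, k_5) = 0x90
s_2 = InvRound(s_1, k_4) = 0x13
s_3 = InvRound(s_2, k_3) = 0xA5
s_4 = InvRound(s_3, k_2) = 0x18
s_5 = InvRound(s_4, k_1) = 0x64
s_6 = InvRound(s_5, k_0) = 0x46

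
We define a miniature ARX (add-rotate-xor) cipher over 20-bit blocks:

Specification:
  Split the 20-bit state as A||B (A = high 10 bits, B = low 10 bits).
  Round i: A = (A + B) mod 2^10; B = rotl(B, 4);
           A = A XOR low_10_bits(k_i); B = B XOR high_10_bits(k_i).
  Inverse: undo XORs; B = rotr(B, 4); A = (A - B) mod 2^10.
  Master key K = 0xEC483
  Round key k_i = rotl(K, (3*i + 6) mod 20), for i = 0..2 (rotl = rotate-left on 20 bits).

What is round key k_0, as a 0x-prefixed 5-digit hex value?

0x120FB

K = 0xEC483
k_0 = rotl(K, (3*0+6) mod 20) = rotl(K, 6) = 0x120FB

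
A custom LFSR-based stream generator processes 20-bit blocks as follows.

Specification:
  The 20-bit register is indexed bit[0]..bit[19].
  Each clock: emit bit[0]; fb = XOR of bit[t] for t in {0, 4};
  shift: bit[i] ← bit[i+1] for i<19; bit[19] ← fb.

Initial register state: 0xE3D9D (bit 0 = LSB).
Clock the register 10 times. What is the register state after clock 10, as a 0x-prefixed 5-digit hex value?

reg_0 = 0xE3D9D
clock 1: out=1, reg = 0x71ECE
clock 2: out=0, reg = 0x38F67
clock 3: out=1, reg = 0x9C7B3
clock 4: out=1, reg = 0x4E3D9
clock 5: out=1, reg = 0x271EC
clock 6: out=0, reg = 0x138F6
clock 7: out=0, reg = 0x89C7B
clock 8: out=1, reg = 0x44E3D
clock 9: out=1, reg = 0x2271E
clock 10: out=0, reg = 0x9138F

0x9138F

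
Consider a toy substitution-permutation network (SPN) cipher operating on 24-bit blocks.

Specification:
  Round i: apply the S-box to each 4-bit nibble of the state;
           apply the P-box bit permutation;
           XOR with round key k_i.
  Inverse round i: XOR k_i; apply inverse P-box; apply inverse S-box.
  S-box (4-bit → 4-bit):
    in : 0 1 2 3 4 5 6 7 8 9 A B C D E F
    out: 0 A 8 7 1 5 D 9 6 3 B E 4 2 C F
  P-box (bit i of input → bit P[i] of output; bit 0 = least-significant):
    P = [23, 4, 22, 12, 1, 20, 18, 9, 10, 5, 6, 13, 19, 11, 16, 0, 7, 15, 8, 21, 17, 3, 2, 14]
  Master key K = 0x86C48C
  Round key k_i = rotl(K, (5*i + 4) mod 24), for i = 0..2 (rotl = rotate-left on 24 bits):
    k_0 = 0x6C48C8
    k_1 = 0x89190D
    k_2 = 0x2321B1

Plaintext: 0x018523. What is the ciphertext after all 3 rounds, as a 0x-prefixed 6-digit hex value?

s_0 = plaintext = 0x018523
s_1 = Round(s_0, k_0) = 0x8DC698
s_2 = Round(s_1, k_1) = 0xD8BD53
s_3 = Round(s_2, k_2) = 0xE6A88A

0xE6A88A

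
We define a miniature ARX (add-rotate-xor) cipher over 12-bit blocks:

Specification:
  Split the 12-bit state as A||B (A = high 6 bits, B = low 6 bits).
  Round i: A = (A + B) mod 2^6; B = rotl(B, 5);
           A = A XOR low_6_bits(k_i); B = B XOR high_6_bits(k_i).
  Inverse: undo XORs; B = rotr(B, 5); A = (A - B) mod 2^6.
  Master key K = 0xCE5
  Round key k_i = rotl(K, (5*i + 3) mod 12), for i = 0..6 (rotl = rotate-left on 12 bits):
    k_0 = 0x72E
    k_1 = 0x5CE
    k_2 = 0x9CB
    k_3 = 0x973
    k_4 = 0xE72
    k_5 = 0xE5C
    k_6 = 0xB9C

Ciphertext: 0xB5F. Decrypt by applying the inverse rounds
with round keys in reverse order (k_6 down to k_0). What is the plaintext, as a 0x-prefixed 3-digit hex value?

s_0 = ciphertext = 0xB5F
s_1 = InvRound(s_0, k_6) = 0x3A3
s_2 = InvRound(s_1, k_5) = 0x7B4
s_3 = InvRound(s_2, k_4) = 0x49A
s_4 = InvRound(s_3, k_3) = 0x8BF
s_5 = InvRound(s_4, k_2) = 0xE70
s_6 = InvRound(s_5, k_1) = 0xA0F
s_7 = InvRound(s_6, k_0) = 0x826

0x826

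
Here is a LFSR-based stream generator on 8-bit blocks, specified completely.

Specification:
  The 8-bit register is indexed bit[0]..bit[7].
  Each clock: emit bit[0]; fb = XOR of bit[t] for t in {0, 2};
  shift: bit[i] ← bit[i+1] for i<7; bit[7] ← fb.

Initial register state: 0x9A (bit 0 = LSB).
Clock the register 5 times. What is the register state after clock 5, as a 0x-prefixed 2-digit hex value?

reg_0 = 0x9A
clock 1: out=0, reg = 0x4D
clock 2: out=1, reg = 0x26
clock 3: out=0, reg = 0x93
clock 4: out=1, reg = 0xC9
clock 5: out=1, reg = 0xE4

0xE4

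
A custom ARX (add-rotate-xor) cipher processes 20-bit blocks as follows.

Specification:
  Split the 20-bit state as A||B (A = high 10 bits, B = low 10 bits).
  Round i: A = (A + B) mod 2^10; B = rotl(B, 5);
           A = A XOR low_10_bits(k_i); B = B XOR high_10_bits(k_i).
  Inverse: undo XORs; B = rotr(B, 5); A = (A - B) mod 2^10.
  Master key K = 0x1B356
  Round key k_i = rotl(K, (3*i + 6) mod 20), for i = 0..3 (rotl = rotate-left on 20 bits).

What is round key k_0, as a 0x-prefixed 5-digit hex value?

K = 0x1B356
k_0 = rotl(K, (3*0+6) mod 20) = rotl(K, 6) = 0xCD586

0xCD586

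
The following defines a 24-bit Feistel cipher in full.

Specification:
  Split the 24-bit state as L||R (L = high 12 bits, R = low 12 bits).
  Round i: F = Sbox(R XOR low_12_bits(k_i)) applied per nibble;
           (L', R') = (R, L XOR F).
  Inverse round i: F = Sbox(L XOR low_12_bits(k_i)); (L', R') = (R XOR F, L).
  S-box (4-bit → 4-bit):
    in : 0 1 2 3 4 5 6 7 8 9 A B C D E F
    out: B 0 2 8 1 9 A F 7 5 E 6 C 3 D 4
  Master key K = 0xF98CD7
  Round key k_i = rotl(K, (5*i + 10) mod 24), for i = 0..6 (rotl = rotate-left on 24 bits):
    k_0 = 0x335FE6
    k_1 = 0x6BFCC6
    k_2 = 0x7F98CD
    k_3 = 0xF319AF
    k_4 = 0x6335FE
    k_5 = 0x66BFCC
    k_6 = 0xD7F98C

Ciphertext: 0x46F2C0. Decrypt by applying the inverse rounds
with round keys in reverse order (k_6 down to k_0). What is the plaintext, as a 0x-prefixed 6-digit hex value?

s_0 = ciphertext = 0x46F2C0
s_1 = InvRound(s_0, k_6) = 0x11846F
s_2 = InvRound(s_1, k_5) = 0x95E118
s_3 = InvRound(s_2, k_4) = 0xDF395E
s_4 = InvRound(s_3, k_3) = 0x8C2DF3
s_5 = InvRound(s_4, k_2) = 0x6478C2
s_6 = InvRound(s_5, k_1) = 0x6B2647
s_7 = InvRound(s_6, k_0) = 0x3D66B2

0x3D66B2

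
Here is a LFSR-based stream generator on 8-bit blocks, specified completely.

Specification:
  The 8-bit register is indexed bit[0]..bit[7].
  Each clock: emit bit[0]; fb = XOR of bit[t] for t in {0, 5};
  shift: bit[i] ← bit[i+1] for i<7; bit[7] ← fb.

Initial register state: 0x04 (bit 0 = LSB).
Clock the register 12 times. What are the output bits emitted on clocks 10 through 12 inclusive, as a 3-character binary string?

010

reg_0 = 0x04
clock 1: out=0, reg = 0x02
clock 2: out=0, reg = 0x01
clock 3: out=1, reg = 0x80
clock 4: out=0, reg = 0x40
clock 5: out=0, reg = 0x20
clock 6: out=0, reg = 0x90
clock 7: out=0, reg = 0x48
clock 8: out=0, reg = 0x24
clock 9: out=0, reg = 0x92
clock 10: out=0, reg = 0x49
clock 11: out=1, reg = 0xA4
clock 12: out=0, reg = 0xD2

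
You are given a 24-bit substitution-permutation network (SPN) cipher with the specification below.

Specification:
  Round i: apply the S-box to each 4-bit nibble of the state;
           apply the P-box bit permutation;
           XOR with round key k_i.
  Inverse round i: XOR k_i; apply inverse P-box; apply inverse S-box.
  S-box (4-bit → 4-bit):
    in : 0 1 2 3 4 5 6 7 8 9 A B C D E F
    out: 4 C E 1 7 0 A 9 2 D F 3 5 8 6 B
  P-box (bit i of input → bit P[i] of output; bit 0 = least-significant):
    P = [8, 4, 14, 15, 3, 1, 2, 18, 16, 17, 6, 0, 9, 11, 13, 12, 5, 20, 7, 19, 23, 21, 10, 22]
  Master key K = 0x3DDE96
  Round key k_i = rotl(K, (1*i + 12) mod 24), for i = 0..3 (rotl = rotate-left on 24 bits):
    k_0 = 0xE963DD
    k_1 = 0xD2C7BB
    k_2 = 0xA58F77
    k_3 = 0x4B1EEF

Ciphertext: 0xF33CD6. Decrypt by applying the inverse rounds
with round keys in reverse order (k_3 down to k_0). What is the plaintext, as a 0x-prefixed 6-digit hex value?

0x839720

s_0 = ciphertext = 0xF33CD6
s_1 = InvRound(s_0, k_3) = 0xBFCD38
s_2 = InvRound(s_1, k_2) = 0x563240
s_3 = InvRound(s_2, k_1) = 0xCC11FA
s_4 = InvRound(s_3, k_0) = 0x839720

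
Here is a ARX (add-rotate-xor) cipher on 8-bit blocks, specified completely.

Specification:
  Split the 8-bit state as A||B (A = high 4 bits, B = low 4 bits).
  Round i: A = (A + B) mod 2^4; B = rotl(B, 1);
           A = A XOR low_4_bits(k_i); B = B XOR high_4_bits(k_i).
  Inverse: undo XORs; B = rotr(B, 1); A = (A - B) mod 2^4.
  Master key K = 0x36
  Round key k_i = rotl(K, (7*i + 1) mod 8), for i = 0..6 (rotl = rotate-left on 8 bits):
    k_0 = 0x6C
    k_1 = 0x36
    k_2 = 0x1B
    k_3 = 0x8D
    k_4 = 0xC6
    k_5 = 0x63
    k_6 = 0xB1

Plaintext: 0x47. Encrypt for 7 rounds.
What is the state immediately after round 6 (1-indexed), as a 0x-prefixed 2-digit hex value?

0x77

s_0 = plaintext = 0x47
s_1 = Round(s_0, k_0) = 0x78
s_2 = Round(s_1, k_1) = 0x92
s_3 = Round(s_2, k_2) = 0x05
s_4 = Round(s_3, k_3) = 0x82
s_5 = Round(s_4, k_4) = 0xC8
s_6 = Round(s_5, k_5) = 0x77
s_7 = Round(s_6, k_6) = 0xF5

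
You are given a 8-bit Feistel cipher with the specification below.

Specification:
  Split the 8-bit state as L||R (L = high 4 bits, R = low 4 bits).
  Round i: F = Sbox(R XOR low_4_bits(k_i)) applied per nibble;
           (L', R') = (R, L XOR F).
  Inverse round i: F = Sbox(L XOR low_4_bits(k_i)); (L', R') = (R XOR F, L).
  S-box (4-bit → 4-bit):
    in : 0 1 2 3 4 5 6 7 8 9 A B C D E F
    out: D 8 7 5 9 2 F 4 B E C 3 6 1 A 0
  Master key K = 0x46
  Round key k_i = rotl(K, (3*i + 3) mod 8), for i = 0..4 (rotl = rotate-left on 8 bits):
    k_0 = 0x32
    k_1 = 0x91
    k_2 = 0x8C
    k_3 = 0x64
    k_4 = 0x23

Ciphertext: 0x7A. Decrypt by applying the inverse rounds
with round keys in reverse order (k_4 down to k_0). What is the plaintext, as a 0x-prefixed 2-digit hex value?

s_0 = ciphertext = 0x7A
s_1 = InvRound(s_0, k_4) = 0x37
s_2 = InvRound(s_1, k_3) = 0x33
s_3 = InvRound(s_2, k_2) = 0x33
s_4 = InvRound(s_3, k_1) = 0x43
s_5 = InvRound(s_4, k_0) = 0xC4

0xC4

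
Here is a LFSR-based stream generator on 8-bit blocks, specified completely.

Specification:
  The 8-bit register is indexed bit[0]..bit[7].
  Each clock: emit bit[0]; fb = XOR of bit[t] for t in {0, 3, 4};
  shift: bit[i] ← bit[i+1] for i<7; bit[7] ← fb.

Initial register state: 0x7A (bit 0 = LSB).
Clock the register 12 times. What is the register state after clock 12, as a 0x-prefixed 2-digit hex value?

reg_0 = 0x7A
clock 1: out=0, reg = 0x3D
clock 2: out=1, reg = 0x9E
clock 3: out=0, reg = 0x4F
clock 4: out=1, reg = 0x27
clock 5: out=1, reg = 0x93
clock 6: out=1, reg = 0x49
clock 7: out=1, reg = 0x24
clock 8: out=0, reg = 0x12
clock 9: out=0, reg = 0x89
clock 10: out=1, reg = 0x44
clock 11: out=0, reg = 0x22
clock 12: out=0, reg = 0x11

0x11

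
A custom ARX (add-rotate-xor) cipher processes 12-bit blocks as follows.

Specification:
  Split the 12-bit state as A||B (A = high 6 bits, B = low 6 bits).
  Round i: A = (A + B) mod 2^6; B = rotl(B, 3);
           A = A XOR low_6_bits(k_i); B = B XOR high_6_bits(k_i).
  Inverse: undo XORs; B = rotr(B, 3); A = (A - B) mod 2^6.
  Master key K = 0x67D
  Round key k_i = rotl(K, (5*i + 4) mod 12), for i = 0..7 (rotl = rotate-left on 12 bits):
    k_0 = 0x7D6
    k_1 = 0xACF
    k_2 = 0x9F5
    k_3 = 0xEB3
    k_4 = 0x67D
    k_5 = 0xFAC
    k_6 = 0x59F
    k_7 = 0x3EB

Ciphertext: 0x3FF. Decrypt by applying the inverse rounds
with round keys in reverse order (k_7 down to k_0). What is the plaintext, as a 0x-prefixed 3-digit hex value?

s_0 = ciphertext = 0x3FF
s_1 = InvRound(s_0, k_7) = 0x786
s_2 = InvRound(s_1, k_6) = 0xFC2
s_3 = InvRound(s_2, k_5) = 0xB27
s_4 = InvRound(s_3, k_4) = 0x6B7
s_5 = InvRound(s_4, k_3) = 0x029
s_6 = InvRound(s_5, k_2) = 0x131
s_7 = InvRound(s_6, k_1) = 0xE13
s_8 = InvRound(s_7, k_0) = 0x361

0x361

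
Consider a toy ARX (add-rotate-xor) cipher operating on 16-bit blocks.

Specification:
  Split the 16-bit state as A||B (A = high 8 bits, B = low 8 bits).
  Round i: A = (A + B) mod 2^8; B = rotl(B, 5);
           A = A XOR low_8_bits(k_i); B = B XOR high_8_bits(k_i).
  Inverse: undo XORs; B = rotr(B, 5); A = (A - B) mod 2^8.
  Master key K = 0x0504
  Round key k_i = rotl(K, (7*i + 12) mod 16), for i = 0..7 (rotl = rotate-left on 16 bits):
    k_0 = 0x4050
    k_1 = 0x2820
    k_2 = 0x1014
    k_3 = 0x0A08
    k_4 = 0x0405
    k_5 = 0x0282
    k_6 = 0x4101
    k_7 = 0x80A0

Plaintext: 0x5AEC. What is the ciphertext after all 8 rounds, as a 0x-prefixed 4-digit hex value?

s_0 = plaintext = 0x5AEC
s_1 = Round(s_0, k_0) = 0x16DD
s_2 = Round(s_1, k_1) = 0xD393
s_3 = Round(s_2, k_2) = 0x7262
s_4 = Round(s_3, k_3) = 0xDC46
s_5 = Round(s_4, k_4) = 0x27CC
s_6 = Round(s_5, k_5) = 0x719B
s_7 = Round(s_6, k_6) = 0x0D32
s_8 = Round(s_7, k_7) = 0x9FC6

0x9FC6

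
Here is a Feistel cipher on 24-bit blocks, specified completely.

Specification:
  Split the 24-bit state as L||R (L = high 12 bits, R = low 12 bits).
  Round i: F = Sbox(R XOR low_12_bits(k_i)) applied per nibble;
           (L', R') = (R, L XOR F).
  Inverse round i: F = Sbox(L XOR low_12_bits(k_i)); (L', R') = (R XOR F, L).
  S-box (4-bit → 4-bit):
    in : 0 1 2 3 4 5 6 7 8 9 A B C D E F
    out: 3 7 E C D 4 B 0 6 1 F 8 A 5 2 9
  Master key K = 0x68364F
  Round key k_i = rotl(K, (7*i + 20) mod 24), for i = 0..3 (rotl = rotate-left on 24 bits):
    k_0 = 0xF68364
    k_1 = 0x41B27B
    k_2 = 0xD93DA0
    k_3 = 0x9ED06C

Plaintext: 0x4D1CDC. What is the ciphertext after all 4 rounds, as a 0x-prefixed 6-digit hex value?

s_0 = plaintext = 0x4D1CDC
s_1 = Round(s_0, k_0) = 0xCDCD57
s_2 = Round(s_1, k_1) = 0xD57536
s_3 = Round(s_2, k_2) = 0x536B4C
s_4 = Round(s_3, k_3) = 0xB4CDD5

0xB4CDD5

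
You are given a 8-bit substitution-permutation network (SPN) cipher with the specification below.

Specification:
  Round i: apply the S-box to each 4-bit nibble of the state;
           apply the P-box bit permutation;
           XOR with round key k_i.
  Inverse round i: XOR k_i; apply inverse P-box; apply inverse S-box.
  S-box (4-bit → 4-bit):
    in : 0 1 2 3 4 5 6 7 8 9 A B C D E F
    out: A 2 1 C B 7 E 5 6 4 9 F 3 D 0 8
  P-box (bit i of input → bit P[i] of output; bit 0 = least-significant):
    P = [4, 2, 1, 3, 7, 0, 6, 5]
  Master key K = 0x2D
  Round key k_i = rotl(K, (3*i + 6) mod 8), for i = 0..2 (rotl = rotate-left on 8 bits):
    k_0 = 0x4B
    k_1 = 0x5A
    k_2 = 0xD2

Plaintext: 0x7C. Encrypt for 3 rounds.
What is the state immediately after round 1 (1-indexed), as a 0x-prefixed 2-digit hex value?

s_0 = plaintext = 0x7C
s_1 = Round(s_0, k_0) = 0x9F
s_2 = Round(s_1, k_1) = 0x12
s_3 = Round(s_2, k_2) = 0xC3

0x9F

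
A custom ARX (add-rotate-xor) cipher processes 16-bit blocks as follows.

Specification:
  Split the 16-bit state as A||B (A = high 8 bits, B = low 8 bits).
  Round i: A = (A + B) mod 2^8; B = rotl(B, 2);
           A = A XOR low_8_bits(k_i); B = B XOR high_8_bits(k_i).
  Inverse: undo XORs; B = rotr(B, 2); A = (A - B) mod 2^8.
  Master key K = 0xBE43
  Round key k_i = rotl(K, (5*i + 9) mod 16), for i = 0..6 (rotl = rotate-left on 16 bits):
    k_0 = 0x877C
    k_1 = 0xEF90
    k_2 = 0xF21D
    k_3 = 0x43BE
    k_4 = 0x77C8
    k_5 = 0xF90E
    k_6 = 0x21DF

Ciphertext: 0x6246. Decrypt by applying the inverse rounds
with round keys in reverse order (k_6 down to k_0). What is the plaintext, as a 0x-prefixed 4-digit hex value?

0x0C48

s_0 = ciphertext = 0x6246
s_1 = InvRound(s_0, k_6) = 0xE4D9
s_2 = InvRound(s_1, k_5) = 0xE208
s_3 = InvRound(s_2, k_4) = 0x4BDF
s_4 = InvRound(s_3, k_3) = 0xCE27
s_5 = InvRound(s_4, k_2) = 0x5E75
s_6 = InvRound(s_5, k_1) = 0x28A6
s_7 = InvRound(s_6, k_0) = 0x0C48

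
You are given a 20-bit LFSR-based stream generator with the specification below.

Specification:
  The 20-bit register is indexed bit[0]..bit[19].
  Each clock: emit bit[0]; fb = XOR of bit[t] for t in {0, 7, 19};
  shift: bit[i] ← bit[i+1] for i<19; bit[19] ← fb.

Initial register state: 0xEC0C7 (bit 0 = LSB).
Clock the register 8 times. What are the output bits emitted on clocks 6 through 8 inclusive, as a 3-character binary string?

reg_0 = 0xEC0C7
clock 1: out=1, reg = 0xF6063
clock 2: out=1, reg = 0x7B031
clock 3: out=1, reg = 0xBD818
clock 4: out=0, reg = 0xDEC0C
clock 5: out=0, reg = 0xEF606
clock 6: out=0, reg = 0xF7B03
clock 7: out=1, reg = 0x7BD81
clock 8: out=1, reg = 0x3DEC0

011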